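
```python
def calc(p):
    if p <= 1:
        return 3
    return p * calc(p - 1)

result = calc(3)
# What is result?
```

calc(3) = 3 * 2 * 3 = 18

Answer: 18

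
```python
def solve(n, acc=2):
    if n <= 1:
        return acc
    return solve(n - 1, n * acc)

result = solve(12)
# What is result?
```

Accumulator trace (n, acc): (12, 2) -> (11, 24) -> (10, 264) -> (9, 2640) -> (8, 23760) -> (7, 190080) -> (6, 1330560) -> (5, 7983360) -> (4, 39916800) -> (3, 159667200) -> (2, 479001600) -> (1, 958003200) -> return 958003200

Answer: 958003200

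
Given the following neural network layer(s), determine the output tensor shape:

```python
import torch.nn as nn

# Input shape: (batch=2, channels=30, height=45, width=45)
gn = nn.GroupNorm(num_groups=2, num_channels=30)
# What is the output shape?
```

Input: (2, 30, 45, 45) -> Output: (2, 30, 45, 45)

Answer: (2, 30, 45, 45)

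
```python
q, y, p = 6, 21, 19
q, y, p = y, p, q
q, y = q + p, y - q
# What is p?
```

Trace:
`q, y, p = 6, 21, 19` → q = 6; y = 21; p = 19
`q, y, p = y, p, q` → q = 21; y = 19; p = 6
`q, y = q + p, y - q` → q = 27; y = -2
So p = 6

Answer: 6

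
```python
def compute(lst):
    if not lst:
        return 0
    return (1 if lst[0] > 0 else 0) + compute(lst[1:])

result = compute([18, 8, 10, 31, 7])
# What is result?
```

Count of positive elements in [18, 8, 10, 31, 7] = 5

Answer: 5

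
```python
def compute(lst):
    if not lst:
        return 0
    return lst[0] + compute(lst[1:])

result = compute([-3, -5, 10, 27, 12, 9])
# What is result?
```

(-3) + (-5) + 10 + 27 + 12 + 9 + 0 = 50

Answer: 50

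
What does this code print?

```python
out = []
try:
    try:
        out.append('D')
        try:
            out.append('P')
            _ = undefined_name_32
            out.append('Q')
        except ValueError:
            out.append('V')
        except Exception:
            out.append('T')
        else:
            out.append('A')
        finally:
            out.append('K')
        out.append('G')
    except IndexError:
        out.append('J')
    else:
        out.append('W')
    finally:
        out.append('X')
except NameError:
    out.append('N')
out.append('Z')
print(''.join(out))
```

Execution trace: 'D' (try body) → 'P' (inner try body) → 'T' (inner except Exception) → 'K' (inner finally) → 'G' (try body, no exception) → 'W' (else) → 'X' (finally) → 'Z' (after the try/except). Output: DPTKGWXZ

Answer: DPTKGWXZ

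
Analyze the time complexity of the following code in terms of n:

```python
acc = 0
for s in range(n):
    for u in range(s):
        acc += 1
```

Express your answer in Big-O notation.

Each loop level contributes: n × n. Multiplying the contributions gives O(n^2).

Answer: O(n^2)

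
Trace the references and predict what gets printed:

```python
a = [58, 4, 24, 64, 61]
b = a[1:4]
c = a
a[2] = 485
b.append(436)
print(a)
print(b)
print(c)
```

Key concept: slice vs alias.
Step by step:
`a = [58, 4, 24, 64, 61]` → a = [58, 4, 24, 64, 61]
`b = a[1:4]` → b = [4, 24, 64]
`c = a` → c = [58, 4, 24, 64, 61] (same object as a)
`a[2] = 485` → a = [58, 4, 485, 64, 61] (same object as c); c = [58, 4, 485, 64, 61] (same object as a)
`b.append(436)` → b = [4, 24, 64, 436]
`print(a)` → prints [58, 4, 485, 64, 61]
`print(b)` → prints [4, 24, 64, 436]
`print(c)` → prints [58, 4, 485, 64, 61]

Answer:
[58, 4, 485, 64, 61]
[4, 24, 64, 436]
[58, 4, 485, 64, 61]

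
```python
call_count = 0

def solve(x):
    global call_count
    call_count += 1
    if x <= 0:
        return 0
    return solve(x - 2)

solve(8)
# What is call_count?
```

Linear recursion stepping by 2: 5 calls from x=8 down to ≤0.

Answer: 5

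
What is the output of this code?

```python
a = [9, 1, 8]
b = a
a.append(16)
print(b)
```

Key concept: basic list aliasing.
Step by step:
`a = [9, 1, 8]` → a = [9, 1, 8]
`b = a` → b = [9, 1, 8] (same object as a)
`a.append(16)` → a = [9, 1, 8, 16] (same object as b); b = [9, 1, 8, 16] (same object as a)
`print(b)` → prints [9, 1, 8, 16]

Answer: [9, 1, 8, 16]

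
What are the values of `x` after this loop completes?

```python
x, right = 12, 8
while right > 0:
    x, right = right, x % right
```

GCD of 12 and 8
`x` takes the values: 12 → 8 → 4

Answer: 4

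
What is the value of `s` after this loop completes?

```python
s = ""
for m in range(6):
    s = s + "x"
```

Repeat 'x' 6 times
`s` takes the values: "" → "x" → "xx" → "xxx" → "xxxx" → "xxxxx" → "xxxxxx"

Answer: "xxxxxx"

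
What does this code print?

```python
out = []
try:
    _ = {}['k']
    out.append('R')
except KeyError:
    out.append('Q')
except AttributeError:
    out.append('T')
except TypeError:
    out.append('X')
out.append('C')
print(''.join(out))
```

Execution trace: 'Q' (except KeyError) → 'C' (after the try/except). Output: QC

Answer: QC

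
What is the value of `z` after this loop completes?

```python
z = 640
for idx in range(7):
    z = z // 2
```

Halve 7 times: 640 // 2^7 = 5
`z` takes the values: 640 → 320 → 160 → 80 → 40 → 20 → 10 → 5

Answer: 5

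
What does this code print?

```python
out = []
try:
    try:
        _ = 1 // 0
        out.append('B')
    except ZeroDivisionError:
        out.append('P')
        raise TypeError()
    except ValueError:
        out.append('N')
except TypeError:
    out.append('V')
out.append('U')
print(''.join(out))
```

Execution trace: 'P' (inner except ZeroDivisionError) → 'V' (outer except TypeError) → 'U' (after the try/except). Output: PVU

Answer: PVU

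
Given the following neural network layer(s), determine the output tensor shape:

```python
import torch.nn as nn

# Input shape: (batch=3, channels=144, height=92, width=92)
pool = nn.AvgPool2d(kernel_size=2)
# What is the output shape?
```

Input: (3, 144, 92, 92) -> Output: (3, 144, 46, 46)

Answer: (3, 144, 46, 46)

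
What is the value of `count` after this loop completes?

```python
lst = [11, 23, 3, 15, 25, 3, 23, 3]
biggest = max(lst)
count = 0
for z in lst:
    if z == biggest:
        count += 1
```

Count of max value 25 in [11, 23, 3, 15, 25, 3, 23, 3]
`count` takes the values: 0 → 1

Answer: 1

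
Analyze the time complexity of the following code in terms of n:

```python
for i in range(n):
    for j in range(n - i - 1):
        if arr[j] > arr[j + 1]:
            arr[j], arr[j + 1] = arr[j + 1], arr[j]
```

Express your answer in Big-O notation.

This is Bubble sort. Time complexity: O(n²).

Answer: O(n²)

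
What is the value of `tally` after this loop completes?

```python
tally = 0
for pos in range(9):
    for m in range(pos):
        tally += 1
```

Triangle number: 0+1+2+...+8
`tally` takes the values: 0 → 1 → 2 → 3 → 4 → 5 → 6 → 7 → 8 → 9 → 10 → 11 → 12 → 13 → 14 → 15 → 16 → 17 → 18 → 19 → 20 → 21 → 22 → 23 → 24 → 25 → 26 → 27 → 28 → 29 → 30 → 31 → 32 → 33 → 34 → 35 → 36

Answer: 36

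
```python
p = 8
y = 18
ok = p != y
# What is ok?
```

Trace:
`p = 8` → p = 8
`y = 18` → y = 18
`ok = p != y` → ok = True
So ok = True

Answer: True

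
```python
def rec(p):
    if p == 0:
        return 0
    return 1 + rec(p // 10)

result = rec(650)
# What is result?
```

Count of digits of 650: 3

Answer: 3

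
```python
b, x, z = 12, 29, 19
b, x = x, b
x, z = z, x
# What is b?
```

Trace:
`b, x, z = 12, 29, 19` → b = 12; x = 29; z = 19
`b, x = x, b` → b = 29; x = 12
`x, z = z, x` → x = 19; z = 12
So b = 29

Answer: 29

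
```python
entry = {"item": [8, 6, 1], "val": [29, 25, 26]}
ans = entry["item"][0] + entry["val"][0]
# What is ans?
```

Trace:
`entry = {"item": [8, 6, 1], "val": [29, 25, 26]}` → entry = {'item': [8, 6, 1], 'val': [29, 25, 26]}
`ans = entry["item"][0] + entry["val"][0]` → ans = 37
So ans = 37

Answer: 37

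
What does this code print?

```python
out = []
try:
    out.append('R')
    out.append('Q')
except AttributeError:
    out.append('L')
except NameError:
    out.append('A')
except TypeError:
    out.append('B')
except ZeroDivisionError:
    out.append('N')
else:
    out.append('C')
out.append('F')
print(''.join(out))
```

Execution trace: 'R' (try body) → 'Q' (try body, no exception) → 'C' (else) → 'F' (after the try/except). Output: RQCF

Answer: RQCF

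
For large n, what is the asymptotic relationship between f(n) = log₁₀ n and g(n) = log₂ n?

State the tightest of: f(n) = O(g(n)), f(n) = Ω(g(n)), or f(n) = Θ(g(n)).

log₁₀ n vs log₂ n: f(n) = Θ(g(n)) — they are asymptotically equivalent (log bases differ by a constant factor).

Answer: f(n) = Θ(g(n)) — they are asymptotically equivalent (log bases differ by a constant factor).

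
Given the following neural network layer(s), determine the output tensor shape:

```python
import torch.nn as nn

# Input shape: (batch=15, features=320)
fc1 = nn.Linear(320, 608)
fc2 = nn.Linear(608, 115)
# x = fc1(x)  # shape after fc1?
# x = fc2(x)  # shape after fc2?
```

Input: (15, 320) -> after fc1: (15, 608) -> Output: (15, 115)

Answer: (15, 115)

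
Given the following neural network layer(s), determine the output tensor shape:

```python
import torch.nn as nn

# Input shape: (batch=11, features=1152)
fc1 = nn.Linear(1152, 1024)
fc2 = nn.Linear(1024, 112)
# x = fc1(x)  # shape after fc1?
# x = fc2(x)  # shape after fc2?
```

Input: (11, 1152) -> after fc1: (11, 1024) -> Output: (11, 112)

Answer: (11, 112)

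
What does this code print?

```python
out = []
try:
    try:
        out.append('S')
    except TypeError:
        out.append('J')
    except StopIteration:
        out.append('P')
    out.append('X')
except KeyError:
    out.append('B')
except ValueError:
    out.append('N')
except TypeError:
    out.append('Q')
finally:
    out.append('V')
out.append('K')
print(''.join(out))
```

Execution trace: 'S' (inner try body, no exception) → 'X' (try body, no exception) → 'V' (finally) → 'K' (after the try/except). Output: SXVK

Answer: SXVK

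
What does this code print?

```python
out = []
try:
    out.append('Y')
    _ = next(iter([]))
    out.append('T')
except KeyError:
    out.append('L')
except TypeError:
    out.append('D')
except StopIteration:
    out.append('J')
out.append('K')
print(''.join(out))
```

Execution trace: 'Y' (try body) → 'J' (except StopIteration) → 'K' (after the try/except). Output: YJK

Answer: YJK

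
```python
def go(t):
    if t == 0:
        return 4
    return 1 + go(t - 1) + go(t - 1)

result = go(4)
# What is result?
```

go(t) = 1 + 2·go(t-1), go(0)=4. Closed form: (4+1)·2^4 - 1 = 79.

Answer: 79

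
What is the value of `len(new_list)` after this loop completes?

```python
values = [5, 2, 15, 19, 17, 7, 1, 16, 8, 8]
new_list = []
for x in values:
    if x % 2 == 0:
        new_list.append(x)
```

Count even numbers in [5, 2, 15, 19, 17, 7, 1, 16, 8, 8]
`new_list` takes the values: [] → [2] → [2, 16] → [2, 16, 8] → [2, 16, 8, 8]
So `len(new_list)` = 4

Answer: 4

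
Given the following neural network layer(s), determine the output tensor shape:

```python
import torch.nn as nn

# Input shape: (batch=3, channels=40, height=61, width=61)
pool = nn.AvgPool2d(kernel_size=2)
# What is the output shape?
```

Input: (3, 40, 61, 61) -> Output: (3, 40, 30, 30)

Answer: (3, 40, 30, 30)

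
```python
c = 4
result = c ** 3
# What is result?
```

Trace:
`c = 4` → c = 4
`result = c ** 3` → result = 64
So result = 64

Answer: 64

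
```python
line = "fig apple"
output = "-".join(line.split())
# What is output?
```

Trace:
`line = "fig apple"` → line = 'fig apple'
`output = "-".join(line.split())` → output = 'fig-apple'
So output = 'fig-apple'

Answer: 'fig-apple'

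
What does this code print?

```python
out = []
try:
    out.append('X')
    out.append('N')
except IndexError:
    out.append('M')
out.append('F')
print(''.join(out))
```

Execution trace: 'X' (try body) → 'N' (try body, no exception) → 'F' (after the try/except). Output: XNF

Answer: XNF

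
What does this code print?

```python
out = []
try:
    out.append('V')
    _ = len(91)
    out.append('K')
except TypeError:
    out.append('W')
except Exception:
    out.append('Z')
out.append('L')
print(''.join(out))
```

Execution trace: 'V' (try body) → 'W' (except TypeError) → 'L' (after the try/except). Output: VWL

Answer: VWL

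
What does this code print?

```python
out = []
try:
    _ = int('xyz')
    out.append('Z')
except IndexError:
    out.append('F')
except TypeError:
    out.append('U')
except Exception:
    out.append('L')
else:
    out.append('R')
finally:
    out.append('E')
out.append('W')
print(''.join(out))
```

Execution trace: 'L' (except Exception) → 'E' (finally) → 'W' (after the try/except). Output: LEW

Answer: LEW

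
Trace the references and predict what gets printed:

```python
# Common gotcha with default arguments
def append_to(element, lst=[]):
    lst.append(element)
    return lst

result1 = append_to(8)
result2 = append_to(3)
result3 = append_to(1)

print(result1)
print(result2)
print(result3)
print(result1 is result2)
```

Key concept: mutable default argument gotcha.
Step by step:
`result1 = append_to(8)` → result1 = [8]
`result2 = append_to(3)` → result1 = [8, 3] (same object as result2); result2 = [8, 3] (same object as result1)
`result3 = append_to(1)` → result1 = [8, 3, 1] (same object as result2, result3); result2 = [8, 3, 1] (same object as result1, result3); result3 = [8, 3, 1] (same object as result1, result2)
`print(result1)` → prints [8, 3, 1]
`print(result2)` → prints [8, 3, 1]
`print(result3)` → prints [8, 3, 1]
`print(result1 is result2)` → prints True

Answer:
[8, 3, 1]
[8, 3, 1]
[8, 3, 1]
True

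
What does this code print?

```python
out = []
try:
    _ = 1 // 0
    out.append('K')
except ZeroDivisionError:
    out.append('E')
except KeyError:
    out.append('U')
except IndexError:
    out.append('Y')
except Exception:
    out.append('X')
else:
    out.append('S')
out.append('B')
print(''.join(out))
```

Execution trace: 'E' (except ZeroDivisionError) → 'B' (after the try/except). Output: EB

Answer: EB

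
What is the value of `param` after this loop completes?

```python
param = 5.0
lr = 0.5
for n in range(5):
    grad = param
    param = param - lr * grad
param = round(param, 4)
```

Gradient descent: w = 5.0 * (1 - 0.5)^5
`param` takes the values: 5.0 → 2.5 → 1.25 → 0.625 → 0.3125 → 0.15625 → 0.1562

Answer: 0.1562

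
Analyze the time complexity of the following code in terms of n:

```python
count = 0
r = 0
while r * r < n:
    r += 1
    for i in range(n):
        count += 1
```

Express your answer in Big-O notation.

Each loop level contributes: √n × n. Multiplying the contributions gives O(n√n).

Answer: O(n√n)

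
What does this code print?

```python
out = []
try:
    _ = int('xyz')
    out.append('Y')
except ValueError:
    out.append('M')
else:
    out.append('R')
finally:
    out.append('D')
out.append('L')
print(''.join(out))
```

Execution trace: 'M' (except ValueError) → 'D' (finally) → 'L' (after the try/except). Output: MDL

Answer: MDL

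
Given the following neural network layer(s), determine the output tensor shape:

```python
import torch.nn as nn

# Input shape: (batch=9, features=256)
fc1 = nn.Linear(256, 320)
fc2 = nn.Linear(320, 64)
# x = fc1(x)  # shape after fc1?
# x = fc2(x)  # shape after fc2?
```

Input: (9, 256) -> after fc1: (9, 320) -> Output: (9, 64)

Answer: (9, 64)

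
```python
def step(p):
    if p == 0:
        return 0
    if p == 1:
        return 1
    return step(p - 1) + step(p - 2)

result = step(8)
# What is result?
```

Build up from base cases: step(0)=0, step(1)=1, step(2)=1, step(3)=2, step(4)=3, step(5)=5, step(6)=8, ..., step(8)=21

Answer: 21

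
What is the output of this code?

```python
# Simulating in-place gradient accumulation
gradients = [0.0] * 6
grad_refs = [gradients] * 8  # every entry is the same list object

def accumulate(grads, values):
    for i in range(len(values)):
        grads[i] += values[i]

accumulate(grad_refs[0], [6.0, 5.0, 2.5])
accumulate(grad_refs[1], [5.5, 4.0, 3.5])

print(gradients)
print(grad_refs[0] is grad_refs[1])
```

Key concept: gradient accumulation aliasing.
Step by step:
`gradients = [0.0] * 6` → gradients = [0.0, 0.0, 0.0, 0.0, 0.0, 0.0]
`grad_refs = [gradients] * 8` → grad_refs = [[0.0, 0.0, 0.0, 0.0, 0.0, 0.0], [0.0, 0.0, 0.0, 0.0, 0.0, 0.0], [0.0, 0.0, 0.0, 0.0, 0.0, 0.0], [0.0, 0.0, 0.0, 0.0, 0.0, 0.0], [0.0, 0.0, 0.0, 0.0, 0.0, 0.0], [0.0, 0.0, 0.0, 0.0, 0.0, 0.0], [0.0, 0.0, 0.0, 0.0, 0.0, 0.0], [0.0, 0.0, 0.0, 0.0, 0.0, 0.0]]
`accumulate(grad_refs[0], [6.0, 5.0, 2.5])` → gradients = [6.0, 5.0, 2.5, 0.0, 0.0, 0.0]; grad_refs = [[6.0, 5.0, 2.5, 0.0, 0.0, 0.0], [6.0, 5.0, 2.5, 0.0, 0.0, 0.0], [6.0, 5.0, 2.5, 0.0, 0.0, 0.0], [6.0, 5.0, 2.5, 0.0, 0.0, 0.0], [6.0, 5.0, 2.5, 0.0, 0.0, 0.0], [6.0, 5.0, 2.5, 0.0, 0.0, 0.0], [6.0, 5.0, 2.5, 0.0, 0.0, 0.0], [6.0, 5.0, 2.5, 0.0, 0.0, 0.0]]
`accumulate(grad_refs[1], [5.5, 4.0, 3.5])` → gradients = [11.5, 9.0, 6.0, 0.0, 0.0, 0.0]; grad_refs = [[11.5, 9.0, 6.0, 0.0, 0.0, 0.0], [11.5, 9.0, 6.0, 0.0, 0.0, 0.0], [11.5, 9.0, 6.0, 0.0, 0.0, 0.0], [11.5, 9.0, 6.0, 0.0, 0.0, 0.0], [11.5, 9.0, 6.0, 0.0, 0.0, 0.0], [11.5, 9.0, 6.0, 0.0, 0.0, 0.0], [11.5, 9.0, 6.0, 0.0, 0.0, 0.0], [11.5, 9.0, 6.0, 0.0, 0.0, 0.0]]
`print(gradients)` → prints [11.5, 9.0, 6.0, 0.0, 0.0, 0.0]
`print(grad_refs[0] is grad_refs[1])` → prints True

Answer:
[11.5, 9.0, 6.0, 0.0, 0.0, 0.0]
True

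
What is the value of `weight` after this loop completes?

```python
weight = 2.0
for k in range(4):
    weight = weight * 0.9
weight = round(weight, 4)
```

Exponential decay: 2.0 * 0.9^4
`weight` takes the values: 2.0 → 1.8 → 1.62 → 1.458 → 1.3122

Answer: 1.3122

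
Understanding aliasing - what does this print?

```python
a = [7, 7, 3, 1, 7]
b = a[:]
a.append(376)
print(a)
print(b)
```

Key concept: slice [:] creates copy.
Step by step:
`a = [7, 7, 3, 1, 7]` → a = [7, 7, 3, 1, 7]
`b = a[:]` → b = [7, 7, 3, 1, 7]
`a.append(376)` → a = [7, 7, 3, 1, 7, 376]
`print(a)` → prints [7, 7, 3, 1, 7, 376]
`print(b)` → prints [7, 7, 3, 1, 7]

Answer:
[7, 7, 3, 1, 7, 376]
[7, 7, 3, 1, 7]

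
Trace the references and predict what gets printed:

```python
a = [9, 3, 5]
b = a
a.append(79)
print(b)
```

Key concept: basic list aliasing.
Step by step:
`a = [9, 3, 5]` → a = [9, 3, 5]
`b = a` → b = [9, 3, 5] (same object as a)
`a.append(79)` → a = [9, 3, 5, 79] (same object as b); b = [9, 3, 5, 79] (same object as a)
`print(b)` → prints [9, 3, 5, 79]

Answer: [9, 3, 5, 79]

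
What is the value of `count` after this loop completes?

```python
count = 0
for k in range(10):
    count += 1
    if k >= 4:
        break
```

Loop breaks when k reaches 4, count is 5
`count` takes the values: 0 → 1 → 2 → 3 → 4 → 5

Answer: 5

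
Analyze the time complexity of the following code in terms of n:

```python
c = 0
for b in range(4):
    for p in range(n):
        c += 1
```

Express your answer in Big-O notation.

Each loop level contributes: 1 × n. Multiplying the contributions gives O(n).

Answer: O(n)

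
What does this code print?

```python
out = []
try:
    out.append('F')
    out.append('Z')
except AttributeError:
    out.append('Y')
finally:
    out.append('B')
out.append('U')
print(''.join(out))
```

Execution trace: 'F' (try body) → 'Z' (try body, no exception) → 'B' (finally) → 'U' (after the try/except). Output: FZBU

Answer: FZBU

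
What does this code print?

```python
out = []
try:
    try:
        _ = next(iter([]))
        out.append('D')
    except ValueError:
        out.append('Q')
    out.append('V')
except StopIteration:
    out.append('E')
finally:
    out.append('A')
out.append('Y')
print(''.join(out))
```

Execution trace: 'E' (except StopIteration) → 'A' (finally) → 'Y' (after the try/except). Output: EAY

Answer: EAY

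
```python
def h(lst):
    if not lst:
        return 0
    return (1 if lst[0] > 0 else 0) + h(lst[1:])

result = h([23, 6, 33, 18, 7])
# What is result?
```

Count of positive elements in [23, 6, 33, 18, 7] = 5

Answer: 5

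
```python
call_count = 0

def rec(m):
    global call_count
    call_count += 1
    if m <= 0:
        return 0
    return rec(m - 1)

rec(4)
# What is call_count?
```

Linear recursion stepping by 1: 5 calls from m=4 down to ≤0.

Answer: 5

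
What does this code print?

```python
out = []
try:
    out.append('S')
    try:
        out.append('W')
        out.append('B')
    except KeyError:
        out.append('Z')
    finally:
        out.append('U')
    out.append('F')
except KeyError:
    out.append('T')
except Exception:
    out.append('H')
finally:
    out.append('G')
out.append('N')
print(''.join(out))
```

Execution trace: 'S' (try body) → 'W' (inner try body) → 'B' (inner try body, no exception) → 'U' (inner finally) → 'F' (try body, no exception) → 'G' (finally) → 'N' (after the try/except). Output: SWBUFGN

Answer: SWBUFGN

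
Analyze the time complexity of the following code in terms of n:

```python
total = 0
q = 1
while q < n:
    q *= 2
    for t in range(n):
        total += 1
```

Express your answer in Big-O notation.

Each loop level contributes: log n × n. Multiplying the contributions gives O(n log n).

Answer: O(n log n)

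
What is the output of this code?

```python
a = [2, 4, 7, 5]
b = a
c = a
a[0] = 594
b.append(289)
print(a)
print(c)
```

Key concept: multiple aliases.
Step by step:
`a = [2, 4, 7, 5]` → a = [2, 4, 7, 5]
`b = a` → b = [2, 4, 7, 5] (same object as a)
`c = a` → c = [2, 4, 7, 5] (same object as a, b)
`a[0] = 594` → a = [594, 4, 7, 5] (same object as b, c); b = [594, 4, 7, 5] (same object as a, c); c = [594, 4, 7, 5] (same object as a, b)
`b.append(289)` → a = [594, 4, 7, 5, 289] (same object as b, c); b = [594, 4, 7, 5, 289] (same object as a, c); c = [594, 4, 7, 5, 289] (same object as a, b)
`print(a)` → prints [594, 4, 7, 5, 289]
`print(c)` → prints [594, 4, 7, 5, 289]

Answer:
[594, 4, 7, 5, 289]
[594, 4, 7, 5, 289]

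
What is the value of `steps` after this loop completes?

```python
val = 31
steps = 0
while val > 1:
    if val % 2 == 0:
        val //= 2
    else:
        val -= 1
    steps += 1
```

Steps to reduce 31 to 1
`steps` takes the values: 0 → 1 → 2 → 3 → 4 → 5 → 6 → 7 → 8

Answer: 8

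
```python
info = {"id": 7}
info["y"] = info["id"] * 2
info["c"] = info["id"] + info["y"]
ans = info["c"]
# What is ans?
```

Trace:
`info = {"id": 7}` → info = {'id': 7}
`info["y"] = info["id"] * 2` → info = {'id': 7, 'y': 14}
`info["c"] = info["id"] + info["y"]` → info = {'id': 7, 'y': 14, 'c': 21}
`ans = info["c"]` → ans = 21
So ans = 21

Answer: 21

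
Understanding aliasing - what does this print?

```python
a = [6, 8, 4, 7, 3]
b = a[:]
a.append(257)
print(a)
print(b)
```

Key concept: slice [:] creates copy.
Step by step:
`a = [6, 8, 4, 7, 3]` → a = [6, 8, 4, 7, 3]
`b = a[:]` → b = [6, 8, 4, 7, 3]
`a.append(257)` → a = [6, 8, 4, 7, 3, 257]
`print(a)` → prints [6, 8, 4, 7, 3, 257]
`print(b)` → prints [6, 8, 4, 7, 3]

Answer:
[6, 8, 4, 7, 3, 257]
[6, 8, 4, 7, 3]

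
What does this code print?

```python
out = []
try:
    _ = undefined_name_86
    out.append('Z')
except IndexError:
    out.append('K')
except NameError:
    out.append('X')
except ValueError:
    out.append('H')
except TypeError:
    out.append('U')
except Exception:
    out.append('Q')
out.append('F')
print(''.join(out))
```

Execution trace: 'X' (except NameError) → 'F' (after the try/except). Output: XF

Answer: XF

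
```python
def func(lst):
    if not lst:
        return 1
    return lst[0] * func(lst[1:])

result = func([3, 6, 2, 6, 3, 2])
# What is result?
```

Product over [3, 6, 2, 6, 3, 2] = 3 * 6 * 2 * 6 * 3 * 2 = 1296

Answer: 1296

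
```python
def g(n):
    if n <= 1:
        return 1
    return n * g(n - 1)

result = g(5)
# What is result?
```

g(5) = 5 * 4 * 3 * 2 * 1 = 120

Answer: 120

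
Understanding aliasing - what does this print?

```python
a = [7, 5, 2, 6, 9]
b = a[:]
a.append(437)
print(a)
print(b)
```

Key concept: slice [:] creates copy.
Step by step:
`a = [7, 5, 2, 6, 9]` → a = [7, 5, 2, 6, 9]
`b = a[:]` → b = [7, 5, 2, 6, 9]
`a.append(437)` → a = [7, 5, 2, 6, 9, 437]
`print(a)` → prints [7, 5, 2, 6, 9, 437]
`print(b)` → prints [7, 5, 2, 6, 9]

Answer:
[7, 5, 2, 6, 9, 437]
[7, 5, 2, 6, 9]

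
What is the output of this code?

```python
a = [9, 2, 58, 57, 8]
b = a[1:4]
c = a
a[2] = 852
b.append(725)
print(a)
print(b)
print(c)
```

Key concept: slice vs alias.
Step by step:
`a = [9, 2, 58, 57, 8]` → a = [9, 2, 58, 57, 8]
`b = a[1:4]` → b = [2, 58, 57]
`c = a` → c = [9, 2, 58, 57, 8] (same object as a)
`a[2] = 852` → a = [9, 2, 852, 57, 8] (same object as c); c = [9, 2, 852, 57, 8] (same object as a)
`b.append(725)` → b = [2, 58, 57, 725]
`print(a)` → prints [9, 2, 852, 57, 8]
`print(b)` → prints [2, 58, 57, 725]
`print(c)` → prints [9, 2, 852, 57, 8]

Answer:
[9, 2, 852, 57, 8]
[2, 58, 57, 725]
[9, 2, 852, 57, 8]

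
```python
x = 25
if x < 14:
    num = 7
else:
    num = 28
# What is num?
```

Trace:
`x = 25` → x = 25
`if x < 14: ...` → x < 14 is False, take else branch → num = 28
So num = 28

Answer: 28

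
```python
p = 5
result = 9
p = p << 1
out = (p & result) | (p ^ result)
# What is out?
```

Trace:
`p = 5` → p = 5
`result = 9` → result = 9
`p = p << 1` → p = 10
`out = (p & result) | (p ^ result)` → out = 11
So out = 11

Answer: 11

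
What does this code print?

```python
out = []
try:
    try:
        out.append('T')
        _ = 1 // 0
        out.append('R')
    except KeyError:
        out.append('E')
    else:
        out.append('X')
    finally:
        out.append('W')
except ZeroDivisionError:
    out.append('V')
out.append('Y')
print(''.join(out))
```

Execution trace: 'T' (try body) → 'W' (finally) → 'V' (outer except ZeroDivisionError) → 'Y' (after the try/except). Output: TWVY

Answer: TWVY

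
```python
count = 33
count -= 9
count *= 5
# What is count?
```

Trace:
`count = 33` → count = 33
`count -= 9` → count = 24
`count *= 5` → count = 120
So count = 120

Answer: 120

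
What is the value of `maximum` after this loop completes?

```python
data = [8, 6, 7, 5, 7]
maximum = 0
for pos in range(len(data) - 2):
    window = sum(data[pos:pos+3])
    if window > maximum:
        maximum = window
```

Max sum of 3-element window in [8, 6, 7, 5, 7]
`maximum` takes the values: 0 → 21

Answer: 21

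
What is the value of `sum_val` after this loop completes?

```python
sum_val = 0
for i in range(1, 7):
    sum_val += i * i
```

Sum of squares 1² to 6² = 91
`sum_val` takes the values: 0 → 1 → 5 → 14 → 30 → 55 → 91

Answer: 91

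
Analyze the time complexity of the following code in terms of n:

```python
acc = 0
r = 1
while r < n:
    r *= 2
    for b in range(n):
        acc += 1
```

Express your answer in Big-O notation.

Each loop level contributes: log n × n. Multiplying the contributions gives O(n log n).

Answer: O(n log n)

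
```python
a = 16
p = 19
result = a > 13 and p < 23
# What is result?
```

Trace:
`a = 16` → a = 16
`p = 19` → p = 19
`result = a > 13 and p < 23` → result = True
So result = True

Answer: True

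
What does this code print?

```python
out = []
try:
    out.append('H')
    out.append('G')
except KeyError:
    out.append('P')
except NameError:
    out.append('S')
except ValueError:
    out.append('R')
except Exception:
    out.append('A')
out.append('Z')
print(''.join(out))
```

Execution trace: 'H' (try body) → 'G' (try body, no exception) → 'Z' (after the try/except). Output: HGZ

Answer: HGZ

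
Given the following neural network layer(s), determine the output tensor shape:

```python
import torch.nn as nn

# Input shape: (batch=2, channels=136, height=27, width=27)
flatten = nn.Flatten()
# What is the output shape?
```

Input: (2, 136, 27, 27) -> Output: (2, 99144)

Answer: (2, 99144)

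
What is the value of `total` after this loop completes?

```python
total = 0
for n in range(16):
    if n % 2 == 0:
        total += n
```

Sum of even numbers 0 to 15
`total` takes the values: 0 → 2 → 6 → 12 → 20 → 30 → 42 → 56

Answer: 56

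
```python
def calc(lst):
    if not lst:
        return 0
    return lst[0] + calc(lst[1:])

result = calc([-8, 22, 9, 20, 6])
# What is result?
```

(-8) + 22 + 9 + 20 + 6 + 0 = 49

Answer: 49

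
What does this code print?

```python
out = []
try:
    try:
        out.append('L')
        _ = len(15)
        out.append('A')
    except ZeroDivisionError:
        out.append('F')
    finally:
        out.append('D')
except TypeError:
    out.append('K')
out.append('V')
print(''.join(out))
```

Execution trace: 'L' (try body) → 'D' (finally) → 'K' (outer except TypeError) → 'V' (after the try/except). Output: LDKV

Answer: LDKV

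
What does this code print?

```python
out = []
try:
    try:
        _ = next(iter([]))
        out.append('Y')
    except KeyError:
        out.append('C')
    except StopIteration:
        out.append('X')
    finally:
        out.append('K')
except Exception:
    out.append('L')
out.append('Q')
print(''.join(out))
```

Execution trace: 'X' (inner except StopIteration) → 'K' (inner finally) → 'Q' (after the try/except). Output: XKQ

Answer: XKQ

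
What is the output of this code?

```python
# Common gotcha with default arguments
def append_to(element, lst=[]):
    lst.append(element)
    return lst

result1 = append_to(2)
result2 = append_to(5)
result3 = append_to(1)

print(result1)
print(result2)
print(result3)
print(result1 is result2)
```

Key concept: mutable default argument gotcha.
Step by step:
`result1 = append_to(2)` → result1 = [2]
`result2 = append_to(5)` → result1 = [2, 5] (same object as result2); result2 = [2, 5] (same object as result1)
`result3 = append_to(1)` → result1 = [2, 5, 1] (same object as result2, result3); result2 = [2, 5, 1] (same object as result1, result3); result3 = [2, 5, 1] (same object as result1, result2)
`print(result1)` → prints [2, 5, 1]
`print(result2)` → prints [2, 5, 1]
`print(result3)` → prints [2, 5, 1]
`print(result1 is result2)` → prints True

Answer:
[2, 5, 1]
[2, 5, 1]
[2, 5, 1]
True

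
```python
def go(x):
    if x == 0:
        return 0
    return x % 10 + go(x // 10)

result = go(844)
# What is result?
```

Sum of digits of 844: 4 + 4 + 8 = 16

Answer: 16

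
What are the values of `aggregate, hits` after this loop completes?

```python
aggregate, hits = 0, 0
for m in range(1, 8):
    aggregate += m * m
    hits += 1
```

Sum of squares and count
`aggregate, hits` takes the values: (0, 0) → (1, 0) → (1, 1) → (5, 1) → (5, 2) → (14, 2) → (14, 3) → (30, 3) → (30, 4) → (55, 4) → (55, 5) → (91, 5) → (91, 6) → (140, 6) → (140, 7)

Answer: 140, 7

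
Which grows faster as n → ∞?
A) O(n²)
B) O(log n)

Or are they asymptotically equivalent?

O(n²) vs O(log n): Higher order terms dominate.

Answer: A) O(n²) grows faster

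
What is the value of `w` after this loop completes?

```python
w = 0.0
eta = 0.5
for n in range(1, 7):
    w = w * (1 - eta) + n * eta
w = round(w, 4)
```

Moving average with lr=0.5
`w` takes the values: 0.0 → 0.5 → 1.25 → 2.125 → 3.0625 → 4.03125 → 5.015625 → 5.0156

Answer: 5.0156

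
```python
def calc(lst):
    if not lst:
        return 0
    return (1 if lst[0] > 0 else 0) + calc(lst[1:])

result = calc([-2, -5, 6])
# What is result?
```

Count of positive elements in [-2, -5, 6] = 1

Answer: 1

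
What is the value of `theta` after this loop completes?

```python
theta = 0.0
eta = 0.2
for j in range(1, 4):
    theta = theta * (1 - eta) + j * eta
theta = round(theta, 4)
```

Moving average with lr=0.2
`theta` takes the values: 0.0 → 0.2 → 0.56 → 1.048

Answer: 1.048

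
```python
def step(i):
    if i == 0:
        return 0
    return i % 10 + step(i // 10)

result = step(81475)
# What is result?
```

Sum of digits of 81475: 5 + 7 + 4 + 1 + 8 = 25

Answer: 25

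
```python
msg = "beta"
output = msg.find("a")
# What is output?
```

Trace:
`msg = "beta"` → msg = 'beta'
`output = msg.find("a")` → output = 3
So output = 3

Answer: 3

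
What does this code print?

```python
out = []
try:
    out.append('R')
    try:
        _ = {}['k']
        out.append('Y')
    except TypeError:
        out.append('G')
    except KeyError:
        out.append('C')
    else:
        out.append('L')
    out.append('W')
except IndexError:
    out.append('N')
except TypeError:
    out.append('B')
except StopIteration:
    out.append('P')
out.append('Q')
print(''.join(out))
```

Execution trace: 'R' (try body) → 'C' (inner except KeyError) → 'W' (try body, no exception) → 'Q' (after the try/except). Output: RCWQ

Answer: RCWQ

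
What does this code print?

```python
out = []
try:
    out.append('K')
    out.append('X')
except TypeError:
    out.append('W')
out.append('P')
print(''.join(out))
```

Execution trace: 'K' (try body) → 'X' (try body, no exception) → 'P' (after the try/except). Output: KXP

Answer: KXP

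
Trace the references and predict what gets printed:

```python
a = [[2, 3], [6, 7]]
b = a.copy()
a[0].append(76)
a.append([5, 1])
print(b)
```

Key concept: shallow copy with nested lists.
Step by step:
`a = [[2, 3], [6, 7]]` → a = [[2, 3], [6, 7]]
`b = a.copy()` → b = [[2, 3], [6, 7]]
`a[0].append(76)` → a = [[2, 3, 76], [6, 7]]; b = [[2, 3, 76], [6, 7]]
`a.append([5, 1])` → a = [[2, 3, 76], [6, 7], [5, 1]]
`print(b)` → prints [[2, 3, 76], [6, 7]]

Answer: [[2, 3, 76], [6, 7]]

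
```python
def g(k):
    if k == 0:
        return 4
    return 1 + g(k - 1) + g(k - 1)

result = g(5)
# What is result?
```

g(k) = 1 + 2·g(k-1), g(0)=4. Closed form: (4+1)·2^5 - 1 = 159.

Answer: 159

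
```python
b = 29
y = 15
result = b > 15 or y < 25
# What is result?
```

Trace:
`b = 29` → b = 29
`y = 15` → y = 15
`result = b > 15 or y < 25` → result = True
So result = True

Answer: True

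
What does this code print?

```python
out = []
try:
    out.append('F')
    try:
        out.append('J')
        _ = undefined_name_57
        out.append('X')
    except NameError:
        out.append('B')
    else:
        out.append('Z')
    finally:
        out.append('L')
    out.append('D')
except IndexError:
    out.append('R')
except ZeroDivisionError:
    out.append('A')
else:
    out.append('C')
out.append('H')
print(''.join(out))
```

Execution trace: 'F' (try body) → 'J' (inner try body) → 'B' (inner except NameError) → 'L' (inner finally) → 'D' (try body, no exception) → 'C' (else) → 'H' (after the try/except). Output: FJBLDCH

Answer: FJBLDCH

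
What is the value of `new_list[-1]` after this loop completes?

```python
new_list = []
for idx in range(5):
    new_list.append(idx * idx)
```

Last element of squares 0 to 4
`new_list` takes the values: [] → [0] → [0, 1] → [0, 1, 4] → [0, 1, 4, 9] → [0, 1, 4, 9, 16]
So `new_list[-1]` = 16

Answer: 16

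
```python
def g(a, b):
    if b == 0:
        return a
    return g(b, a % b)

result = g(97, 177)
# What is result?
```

g(97, 177) -> g(177, 97) -> g(97, 80) -> g(80, 17) -> g(17, 12) -> g(12, 5) -> g(5, 2) -> g(2, 1) -> g(1, 0) -> 1

Answer: 1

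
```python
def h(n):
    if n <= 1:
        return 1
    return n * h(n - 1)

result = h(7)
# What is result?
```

h(7) = 7 * 6 * 5 * 4 * 3 * 2 * 1 = 5040

Answer: 5040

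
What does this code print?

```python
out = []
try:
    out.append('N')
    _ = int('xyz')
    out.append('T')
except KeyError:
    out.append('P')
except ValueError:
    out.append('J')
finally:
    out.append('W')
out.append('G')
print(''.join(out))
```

Execution trace: 'N' (try body) → 'J' (except ValueError) → 'W' (finally) → 'G' (after the try/except). Output: NJWG

Answer: NJWG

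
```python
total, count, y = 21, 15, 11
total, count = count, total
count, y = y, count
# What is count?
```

Trace:
`total, count, y = 21, 15, 11` → total = 21; count = 15; y = 11
`total, count = count, total` → total = 15; count = 21
`count, y = y, count` → count = 11; y = 21
So count = 11

Answer: 11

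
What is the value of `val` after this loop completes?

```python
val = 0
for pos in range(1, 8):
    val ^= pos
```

XOR of 1 to 7
`val` takes the values: 0 → 1 → 3 → 0 → 4 → 1 → 7 → 0

Answer: 0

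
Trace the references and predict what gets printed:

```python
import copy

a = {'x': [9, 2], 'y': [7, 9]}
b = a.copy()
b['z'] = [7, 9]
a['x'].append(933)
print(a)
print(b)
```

Key concept: shallow copy of dict with mutable values.
Step by step:
`a = {'x': [9, 2], 'y': [7, 9]}` → a = {'x': [9, 2], 'y': [7, 9]}
`b = a.copy()` → b = {'x': [9, 2], 'y': [7, 9]}
`b['z'] = [7, 9]` → b = {'x': [9, 2], 'y': [7, 9], 'z': [7, 9]}
`a['x'].append(933)` → a = {'x': [9, 2, 933], 'y': [7, 9]}; b = {'x': [9, 2, 933], 'y': [7, 9], 'z': [7, 9]}
`print(a)` → prints {'x': [9, 2, 933], 'y': [7, 9]}
`print(b)` → prints {'x': [9, 2, 933], 'y': [7, 9], 'z': [7, 9]}

Answer:
{'x': [9, 2, 933], 'y': [7, 9]}
{'x': [9, 2, 933], 'y': [7, 9], 'z': [7, 9]}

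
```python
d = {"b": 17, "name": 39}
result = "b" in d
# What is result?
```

Trace:
`d = {"b": 17, "name": 39}` → d = {'b': 17, 'name': 39}
`result = "b" in d` → result = True
So result = True

Answer: True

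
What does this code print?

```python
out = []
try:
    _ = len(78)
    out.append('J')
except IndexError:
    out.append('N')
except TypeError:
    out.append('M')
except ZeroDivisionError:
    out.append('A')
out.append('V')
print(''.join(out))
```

Execution trace: 'M' (except TypeError) → 'V' (after the try/except). Output: MV

Answer: MV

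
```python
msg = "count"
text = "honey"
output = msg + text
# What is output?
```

Trace:
`msg = "count"` → msg = 'count'
`text = "honey"` → text = 'honey'
`output = msg + text` → output = 'counthoney'
So output = 'counthoney'

Answer: 'counthoney'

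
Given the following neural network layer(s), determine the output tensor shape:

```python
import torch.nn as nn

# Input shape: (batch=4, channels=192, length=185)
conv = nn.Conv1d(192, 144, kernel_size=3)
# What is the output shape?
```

Input: (4, 192, 185) -> Output: (4, 144, 183)

Answer: (4, 144, 183)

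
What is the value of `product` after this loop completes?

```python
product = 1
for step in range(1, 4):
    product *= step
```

3! = 6
`product` takes the values: 1 → 2 → 6

Answer: 6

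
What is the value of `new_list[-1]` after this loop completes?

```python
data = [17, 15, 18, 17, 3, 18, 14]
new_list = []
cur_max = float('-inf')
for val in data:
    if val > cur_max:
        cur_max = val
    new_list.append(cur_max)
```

Running max ends at 18
`new_list` takes the values: [] → [17] → [17, 17] → [17, 17, 18] → [17, 17, 18, 18] → [17, 17, 18, 18, 18] → [17, 17, 18, 18, 18, 18] → [17, 17, 18, 18, 18, 18, 18]
So `new_list[-1]` = 18

Answer: 18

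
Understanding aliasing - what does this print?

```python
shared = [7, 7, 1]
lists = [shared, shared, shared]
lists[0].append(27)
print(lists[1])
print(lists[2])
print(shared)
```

Key concept: list of same reference.
Step by step:
`shared = [7, 7, 1]` → shared = [7, 7, 1]
`lists = [shared, shared, shared]` → lists = [[7, 7, 1], [7, 7, 1], [7, 7, 1]]
`lists[0].append(27)` → shared = [7, 7, 1, 27]; lists = [[7, 7, 1, 27], [7, 7, 1, 27], [7, 7, 1, 27]]
`print(lists[1])` → prints [7, 7, 1, 27]
`print(lists[2])` → prints [7, 7, 1, 27]
`print(shared)` → prints [7, 7, 1, 27]

Answer:
[7, 7, 1, 27]
[7, 7, 1, 27]
[7, 7, 1, 27]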